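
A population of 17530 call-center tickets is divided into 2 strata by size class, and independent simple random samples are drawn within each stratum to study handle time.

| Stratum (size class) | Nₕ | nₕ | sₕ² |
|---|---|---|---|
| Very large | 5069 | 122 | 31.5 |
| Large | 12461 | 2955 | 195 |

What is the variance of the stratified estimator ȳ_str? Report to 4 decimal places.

Var(ȳ_str) = Σₕ Wₕ²(1 − fₕ)sₕ²/nₕ with Wₕ = Nₕ/N, N = 17530.
Very large: Wₕ = 0.28916144; term = 0.28916144²·(1 − 0.02406786)·31.5/122 = 0.021069348.
Large: Wₕ = 0.71083856; term = 0.71083856²·(1 − 0.23713988)·195/2955 = 0.025436889.
Sum = 0.046506237.

0.0465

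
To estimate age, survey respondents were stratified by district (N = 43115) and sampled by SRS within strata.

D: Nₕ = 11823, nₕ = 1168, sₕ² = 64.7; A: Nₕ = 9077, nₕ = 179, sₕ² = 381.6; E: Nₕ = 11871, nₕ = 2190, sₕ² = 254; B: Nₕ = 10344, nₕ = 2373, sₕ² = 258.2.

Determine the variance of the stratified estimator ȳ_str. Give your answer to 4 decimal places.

Var(ȳ_str) = Σₕ Wₕ²(1 − fₕ)sₕ²/nₕ with Wₕ = Nₕ/N, N = 43115.
D: Wₕ = 0.27422011; term = 0.27422011²·(1 − 0.09879049)·64.7/1168 = 0.0037539268.
A: Wₕ = 0.21052998; term = 0.21052998²·(1 − 0.01972017)·381.6/179 = 0.092626081.
E: Wₕ = 0.27533341; term = 0.27533341²·(1 − 0.18448319)·254/2190 = 0.0071703499.
B: Wₕ = 0.23991650; term = 0.23991650²·(1 − 0.22940835)·258.2/2373 = 0.0048261747.
Sum = 0.10837653.

0.1084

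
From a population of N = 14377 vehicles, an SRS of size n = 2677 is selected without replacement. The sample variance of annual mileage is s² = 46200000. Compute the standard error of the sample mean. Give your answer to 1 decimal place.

Under SRS without replacement, Var(ȳ) = (1 − f)·s²/n with f = n/N = 2677/14377 = 0.18620018.
Var(ȳ) = (1 − 0.18620018)·46200000/2677 = 0.81379982·17258.125 = 14044.659.
SE(ȳ) = √(14044.659) = 118.5.

118.5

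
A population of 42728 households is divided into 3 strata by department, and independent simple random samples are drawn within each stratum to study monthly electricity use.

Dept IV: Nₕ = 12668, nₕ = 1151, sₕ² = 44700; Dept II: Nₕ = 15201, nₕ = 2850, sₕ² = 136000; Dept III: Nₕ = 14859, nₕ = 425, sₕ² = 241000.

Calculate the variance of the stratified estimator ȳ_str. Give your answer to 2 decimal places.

Var(ȳ_str) = Σₕ Wₕ²(1 − fₕ)sₕ²/nₕ with Wₕ = Nₕ/N, N = 42728.
Dept IV: Wₕ = 0.29648006; term = 0.29648006²·(1 − 0.09085886)·44700/1151 = 3.1035196.
Dept II: Wₕ = 0.35576203; term = 0.35576203²·(1 − 0.18748767)·136000/2850 = 4.9073067.
Dept III: Wₕ = 0.34775791; term = 0.34775791²·(1 − 0.02860219)·241000/425 = 66.61611.
Sum = 74.626936.

74.63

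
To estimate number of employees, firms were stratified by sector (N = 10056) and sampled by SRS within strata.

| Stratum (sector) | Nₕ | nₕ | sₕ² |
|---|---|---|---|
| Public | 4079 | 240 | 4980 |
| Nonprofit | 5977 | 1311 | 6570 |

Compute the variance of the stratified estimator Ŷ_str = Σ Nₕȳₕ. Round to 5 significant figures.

4.6469 × 10^8

Var(Ŷ_str) = Σₕ Nₕ²(1 − fₕ)sₕ²/nₕ.
Public: 4079²·(1 − 240/4079)·4980/240 = 3.2493008 × 10^8.
Nonprofit: 5977²·(1 − 1311/5977)·6570/1311 = 1.397625 × 10^8.
Sum = 4.6469258 × 10^8.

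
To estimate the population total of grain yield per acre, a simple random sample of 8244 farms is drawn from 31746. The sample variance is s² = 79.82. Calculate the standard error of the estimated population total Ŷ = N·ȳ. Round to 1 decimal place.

Var(Ŷ) = N²·Var(ȳ) = N²·(1 − n/N)·s²/n.
f = 8244/31746 = 0.25968626; Var(ȳ) = 0.74031374·79.82/8244 = 0.0071678606.
Var(Ŷ) = 31746² · 0.0071678606 = 7.223831 × 10^6.
SE(Ŷ) = √(7.223831 × 10^6) = 2687.7.

2687.7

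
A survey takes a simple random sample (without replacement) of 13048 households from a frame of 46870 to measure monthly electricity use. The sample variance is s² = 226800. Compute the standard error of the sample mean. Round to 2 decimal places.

3.54

Under SRS without replacement, Var(ȳ) = (1 − f)·s²/n with f = n/N = 13048/46870 = 0.27838703.
Var(ȳ) = (1 − 0.27838703)·226800/13048 = 0.72161297·17.381974 = 12.543058.
SE(ȳ) = √(12.543058) = 3.54.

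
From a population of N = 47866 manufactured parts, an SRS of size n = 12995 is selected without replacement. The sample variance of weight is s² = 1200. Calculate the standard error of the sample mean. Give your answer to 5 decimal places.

Under SRS without replacement, Var(ȳ) = (1 − f)·s²/n with f = n/N = 12995/47866 = 0.27148707.
Var(ȳ) = (1 − 0.27148707)·1200/12995 = 0.72851293·0.092343209 = 0.067273222.
SE(ȳ) = √(0.067273222) = 0.25937.

0.25937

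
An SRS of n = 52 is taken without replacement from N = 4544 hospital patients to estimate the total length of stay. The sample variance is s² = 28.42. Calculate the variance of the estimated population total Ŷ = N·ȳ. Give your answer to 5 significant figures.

1.1156 × 10^7

Var(Ŷ) = N²·Var(ȳ) = N²·(1 − n/N)·s²/n.
f = 52/4544 = 0.01144366; Var(ȳ) = 0.98855634·28.42/52 = 0.54028406.
Var(Ŷ) = 4544² · 0.54028406 = 1.1155751 × 10^7.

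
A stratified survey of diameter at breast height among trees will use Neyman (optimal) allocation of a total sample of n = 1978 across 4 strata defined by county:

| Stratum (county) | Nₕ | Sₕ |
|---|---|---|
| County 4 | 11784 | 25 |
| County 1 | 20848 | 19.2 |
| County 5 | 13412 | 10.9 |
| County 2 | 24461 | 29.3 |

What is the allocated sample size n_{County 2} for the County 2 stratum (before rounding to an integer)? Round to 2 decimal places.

910.04

Neyman allocation: nₕ = n·NₕSₕ / Σⱼ NⱼSⱼ.
Σ NⱼSⱼ = 11784·25 + 20848·19.2 + 13412·10.9 + 24461·29.3 = 1.5577797 × 10^6.
n_{County 2} = 1978·24461·29.3 / (1.5577797 × 10^6) = 910.04.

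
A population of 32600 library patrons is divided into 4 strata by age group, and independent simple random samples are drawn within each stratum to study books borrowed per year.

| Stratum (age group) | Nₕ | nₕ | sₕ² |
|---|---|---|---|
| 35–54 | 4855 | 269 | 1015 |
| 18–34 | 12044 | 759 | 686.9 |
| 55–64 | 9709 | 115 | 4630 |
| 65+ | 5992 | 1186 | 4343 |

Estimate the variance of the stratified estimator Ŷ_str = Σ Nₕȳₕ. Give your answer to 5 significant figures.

4.0627 × 10^9

Var(Ŷ_str) = Σₕ Nₕ²(1 − fₕ)sₕ²/nₕ.
35–54: 4855²·(1 − 269/4855)·1015/269 = 8.4011173 × 10^7.
18–34: 12044²·(1 − 759/12044)·686.9/759 = 1.2300536 × 10^8.
55–64: 9709²·(1 − 115/9709)·4630/115 = 3.7502254 × 10^9.
65+: 5992²·(1 − 1186/5992)·4343/1186 = 1.0545343 × 10^8.
Sum = 4.0626954 × 10^9.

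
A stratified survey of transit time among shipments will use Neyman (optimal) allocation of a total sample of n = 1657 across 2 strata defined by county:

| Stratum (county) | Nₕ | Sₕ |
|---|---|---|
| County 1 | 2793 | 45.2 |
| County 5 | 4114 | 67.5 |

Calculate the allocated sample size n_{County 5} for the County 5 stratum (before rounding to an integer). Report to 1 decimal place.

Neyman allocation: nₕ = n·NₕSₕ / Σⱼ NⱼSⱼ.
Σ NⱼSⱼ = 2793·45.2 + 4114·67.5 = 403938.6.
n_{County 5} = 1657·4114·67.5 / 403938.6 = 1139.1.

1139.1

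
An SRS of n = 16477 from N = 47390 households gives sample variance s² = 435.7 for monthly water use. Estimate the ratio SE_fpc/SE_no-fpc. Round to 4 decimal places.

0.8077

f = n/N = 16477/47390 = 0.34768939.
SE_no-fpc = √(s²/n) = 0.16261279; SE_fpc = √((1−f)s²/n) = 0.13133544.
Ratio = √(1−f) = 0.80765749.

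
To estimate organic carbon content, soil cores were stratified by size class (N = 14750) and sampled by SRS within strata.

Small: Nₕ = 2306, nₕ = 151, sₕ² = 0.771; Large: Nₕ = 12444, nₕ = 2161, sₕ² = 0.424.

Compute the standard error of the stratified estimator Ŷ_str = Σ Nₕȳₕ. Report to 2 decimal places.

Var(Ŷ_str) = Σₕ Nₕ²(1 − fₕ)sₕ²/nₕ.
Small: 2306²·(1 − 151/2306)·0.771/151 = 25373.712.
Large: 12444²·(1 − 2161/12444)·0.424/2161 = 25106.775.
Sum = 50480.487.
SE = √(50480.487) = 224.68.

224.68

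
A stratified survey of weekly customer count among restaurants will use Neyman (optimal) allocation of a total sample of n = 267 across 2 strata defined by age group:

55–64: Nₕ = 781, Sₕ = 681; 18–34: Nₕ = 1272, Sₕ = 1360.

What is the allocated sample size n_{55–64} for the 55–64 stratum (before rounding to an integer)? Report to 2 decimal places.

Neyman allocation: nₕ = n·NₕSₕ / Σⱼ NⱼSⱼ.
Σ NⱼSⱼ = 781·681 + 1272·1360 = 2.261781 × 10^6.
n_{55–64} = 267·781·681 / (2.261781 × 10^6) = 62.79.

62.79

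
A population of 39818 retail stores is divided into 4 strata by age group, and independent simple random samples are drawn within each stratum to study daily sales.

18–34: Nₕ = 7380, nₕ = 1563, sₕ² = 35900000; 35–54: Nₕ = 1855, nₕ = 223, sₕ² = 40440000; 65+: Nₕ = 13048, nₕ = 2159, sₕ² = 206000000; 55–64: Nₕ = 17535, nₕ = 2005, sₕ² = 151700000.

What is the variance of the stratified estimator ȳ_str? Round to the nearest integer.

Var(ȳ_str) = Σₕ Wₕ²(1 − fₕ)sₕ²/nₕ with Wₕ = Nₕ/N, N = 39818.
18–34: Wₕ = 0.18534331; term = 0.18534331²·(1 − 0.21178862)·35900000/1563 = 621.9164.
35–54: Wₕ = 0.04658697; term = 0.04658697²·(1 − 0.12021563)·40440000/223 = 346.26729.
65+: Wₕ = 0.32769099; term = 0.32769099²·(1 − 0.16546597)·206000000/2159 = 8550.4238.
55–64: Wₕ = 0.44037872; term = 0.44037872²·(1 − 0.11434274)·151700000/2005 = 12995.397.
Sum = 22514.004.

22514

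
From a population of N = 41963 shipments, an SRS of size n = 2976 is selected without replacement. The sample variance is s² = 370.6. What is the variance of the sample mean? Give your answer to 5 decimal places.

0.11570

Under SRS without replacement, Var(ȳ) = (1 − f)·s²/n with f = n/N = 2976/41963 = 0.07091962.
Var(ȳ) = (1 − 0.07091962)·370.6/2976 = 0.92908038·0.12452957 = 0.11569798.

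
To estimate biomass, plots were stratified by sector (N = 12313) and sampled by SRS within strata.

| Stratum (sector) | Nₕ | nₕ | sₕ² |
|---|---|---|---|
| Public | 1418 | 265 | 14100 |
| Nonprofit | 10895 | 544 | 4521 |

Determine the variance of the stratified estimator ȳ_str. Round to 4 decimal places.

6.7556

Var(ȳ_str) = Σₕ Wₕ²(1 − fₕ)sₕ²/nₕ with Wₕ = Nₕ/N, N = 12313.
Public: Wₕ = 0.11516284; term = 0.11516284²·(1 − 0.18688293)·14100/265 = 0.57378741.
Nonprofit: Wₕ = 0.88483716; term = 0.88483716²·(1 − 0.04993116)·4521/544 = 6.1818348.
Sum = 6.7556222.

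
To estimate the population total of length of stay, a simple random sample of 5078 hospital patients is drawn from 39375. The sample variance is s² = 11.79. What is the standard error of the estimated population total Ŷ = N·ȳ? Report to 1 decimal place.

1770.7

Var(Ŷ) = N²·Var(ȳ) = N²·(1 − n/N)·s²/n.
f = 5078/39375 = 0.12896508; Var(ȳ) = 0.87103492·11.79/5078 = 0.0020223517.
Var(Ŷ) = 39375² · 0.0020223517 = 3.1354351 × 10^6.
SE(Ŷ) = √(3.1354351 × 10^6) = 1770.7.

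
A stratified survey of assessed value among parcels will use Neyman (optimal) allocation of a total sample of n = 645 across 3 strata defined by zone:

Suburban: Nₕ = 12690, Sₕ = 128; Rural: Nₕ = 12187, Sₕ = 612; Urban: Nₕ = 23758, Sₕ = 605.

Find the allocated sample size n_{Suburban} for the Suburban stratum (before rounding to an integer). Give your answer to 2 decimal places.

Neyman allocation: nₕ = n·NₕSₕ / Σⱼ NⱼSⱼ.
Σ NⱼSⱼ = 12690·128 + 12187·612 + 23758·605 = 2.3456354 × 10^7.
n_{Suburban} = 645·12690·128 / (2.3456354 × 10^7) = 44.67.

44.67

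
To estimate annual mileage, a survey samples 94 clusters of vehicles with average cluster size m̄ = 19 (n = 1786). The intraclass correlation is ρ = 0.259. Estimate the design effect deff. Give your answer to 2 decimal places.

5.66

deff = 1 + (19 − 1)·0.259 = 1 + 4.662 = 5.662.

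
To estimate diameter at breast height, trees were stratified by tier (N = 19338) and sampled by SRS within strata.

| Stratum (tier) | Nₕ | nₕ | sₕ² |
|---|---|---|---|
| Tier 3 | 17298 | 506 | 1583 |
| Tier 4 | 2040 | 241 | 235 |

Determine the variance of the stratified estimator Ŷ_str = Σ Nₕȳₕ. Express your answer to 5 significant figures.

9.1230 × 10^8

Var(Ŷ_str) = Σₕ Nₕ²(1 − fₕ)sₕ²/nₕ.
Tier 3: 17298²·(1 − 506/17298)·1583/506 = 9.0871713 × 10^8.
Tier 4: 2040²·(1 − 241/2040)·235/241 = 3.5785917 × 10^6.
Sum = 9.1229572 × 10^8.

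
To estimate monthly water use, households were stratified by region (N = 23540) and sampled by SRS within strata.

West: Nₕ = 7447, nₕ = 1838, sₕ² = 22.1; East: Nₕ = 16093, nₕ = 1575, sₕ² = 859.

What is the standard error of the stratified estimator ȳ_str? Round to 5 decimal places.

Var(ȳ_str) = Σₕ Wₕ²(1 − fₕ)sₕ²/nₕ with Wₕ = Nₕ/N, N = 23540.
West: Wₕ = 0.31635514; term = 0.31635514²·(1 − 0.24681080)·22.1/1838 = 9.0635982 × 10^-4.
East: Wₕ = 0.68364486; term = 0.68364486²·(1 − 0.09786864)·859/1575 = 0.22995534.
Sum = 0.2308617.
SE = √(0.2308617) = 0.48048.

0.48048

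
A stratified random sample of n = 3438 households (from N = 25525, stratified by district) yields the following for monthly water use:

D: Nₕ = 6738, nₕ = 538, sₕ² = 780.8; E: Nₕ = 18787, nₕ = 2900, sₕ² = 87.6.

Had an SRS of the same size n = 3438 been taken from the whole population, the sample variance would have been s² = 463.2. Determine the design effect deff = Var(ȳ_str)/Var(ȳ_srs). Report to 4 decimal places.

0.9169

Var(ȳ_str) = Σ Wₕ²(1−fₕ)sₕ²/nₕ with Wₕ = Nₕ/25525:
  D: (6738/25525)²·(1−538/6738)·780.8/538 = 0.093056931
  E: (18787/25525)²·(1−2900/18787)·87.6/2900 = 0.013838019
  → Var(ȳ_str) = 0.10689495.
Var(ȳ_srs) = (1 − 3438/25525)·463.2/3438 = 0.11658258.
deff = 0.10689495 / 0.11658258 = 0.9169.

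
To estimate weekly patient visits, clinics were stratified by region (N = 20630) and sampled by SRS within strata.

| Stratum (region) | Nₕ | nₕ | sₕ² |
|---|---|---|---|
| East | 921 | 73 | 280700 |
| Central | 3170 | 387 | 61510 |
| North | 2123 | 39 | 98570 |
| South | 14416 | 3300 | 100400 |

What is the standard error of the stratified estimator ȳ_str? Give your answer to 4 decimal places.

6.9340

Var(ȳ_str) = Σₕ Wₕ²(1 − fₕ)sₕ²/nₕ with Wₕ = Nₕ/N, N = 20630.
East: Wₕ = 0.04464372; term = 0.04464372²·(1 − 0.07926167)·280700/73 = 7.0562926.
Central: Wₕ = 0.15365972; term = 0.15365972²·(1 − 0.12208202)·61510/387 = 3.2946461.
North: Wₕ = 0.10290839; term = 0.10290839²·(1 − 0.01837023)·98570/39 = 26.274194.
South: Wₕ = 0.69878817; term = 0.69878817²·(1 − 0.22891232)·100400/3300 = 11.455515.
Sum = 48.080648.
SE = √(48.080648) = 6.9340.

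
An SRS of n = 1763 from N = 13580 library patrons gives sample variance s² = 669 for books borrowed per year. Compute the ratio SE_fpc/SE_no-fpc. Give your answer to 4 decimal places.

f = n/N = 1763/13580 = 0.12982327.
SE_no-fpc = √(s²/n) = 0.61600878; SE_fpc = √((1−f)s²/n) = 0.5746331.
Ratio = √(1−f) = 0.93283264.

0.9328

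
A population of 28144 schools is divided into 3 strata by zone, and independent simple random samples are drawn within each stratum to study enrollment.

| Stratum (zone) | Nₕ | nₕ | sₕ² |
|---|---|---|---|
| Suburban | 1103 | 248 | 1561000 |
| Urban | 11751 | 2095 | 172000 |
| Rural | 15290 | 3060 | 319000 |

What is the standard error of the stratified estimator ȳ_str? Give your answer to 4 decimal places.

Var(ȳ_str) = Σₕ Wₕ²(1 − fₕ)sₕ²/nₕ with Wₕ = Nₕ/N, N = 28144.
Suburban: Wₕ = 0.03919130; term = 0.03919130²·(1 − 0.22484134)·1561000/248 = 7.4941297.
Urban: Wₕ = 0.41753127; term = 0.41753127²·(1 − 0.17828270)·172000/2095 = 11.761016.
Rural: Wₕ = 0.54327743; term = 0.54327743²·(1 − 0.20013080)·319000/3060 = 24.61113.
Sum = 43.866276.
SE = √(43.866276) = 6.6232.

6.6232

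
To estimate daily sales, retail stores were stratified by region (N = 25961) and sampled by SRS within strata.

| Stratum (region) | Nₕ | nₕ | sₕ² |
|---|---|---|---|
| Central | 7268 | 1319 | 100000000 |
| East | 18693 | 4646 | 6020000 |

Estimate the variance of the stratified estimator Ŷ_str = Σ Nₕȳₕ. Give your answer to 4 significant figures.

3.618 × 10^12

Var(Ŷ_str) = Σₕ Nₕ²(1 − fₕ)sₕ²/nₕ.
Central: 7268²·(1 − 1319/7268)·100000000/1319 = 3.2780388 × 10^12.
East: 18693²·(1 − 4646/18693)·6020000/4646 = 3.4023569 × 10^11.
Sum = 3.6182745 × 10^12.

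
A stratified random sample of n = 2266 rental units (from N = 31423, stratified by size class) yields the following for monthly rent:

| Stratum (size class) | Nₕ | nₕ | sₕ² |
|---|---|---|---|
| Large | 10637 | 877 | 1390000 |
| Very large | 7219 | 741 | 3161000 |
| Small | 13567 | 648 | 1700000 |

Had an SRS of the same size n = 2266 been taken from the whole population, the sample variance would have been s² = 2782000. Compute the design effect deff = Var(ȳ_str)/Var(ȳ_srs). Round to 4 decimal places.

Var(ȳ_str) = Σ Wₕ²(1−fₕ)sₕ²/nₕ with Wₕ = Nₕ/31423:
  Large: (10637/31423)²·(1−877/10637)·1390000/877 = 166.6437
  Very large: (7219/31423)²·(1−741/7219)·3161000/741 = 202.0361
  Small: (13567/31423)²·(1−648/13567)·1700000/648 = 465.68403
  → Var(ȳ_str) = 834.36383.
Var(ȳ_srs) = (1 − 2266/31423)·2782000/2266 = 1139.1802.
deff = 834.36383 / 1139.1802 = 0.7324.

0.7324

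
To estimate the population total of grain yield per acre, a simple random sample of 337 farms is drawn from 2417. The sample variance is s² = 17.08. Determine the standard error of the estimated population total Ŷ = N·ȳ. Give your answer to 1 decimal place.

504.8

Var(Ŷ) = N²·Var(ȳ) = N²·(1 − n/N)·s²/n.
f = 337/2417 = 0.13942904; Var(ȳ) = 0.86057096·17.08/337 = 0.043615881.
Var(Ŷ) = 2417² · 0.043615881 = 254799.14.
SE(Ŷ) = √(254799.14) = 504.8.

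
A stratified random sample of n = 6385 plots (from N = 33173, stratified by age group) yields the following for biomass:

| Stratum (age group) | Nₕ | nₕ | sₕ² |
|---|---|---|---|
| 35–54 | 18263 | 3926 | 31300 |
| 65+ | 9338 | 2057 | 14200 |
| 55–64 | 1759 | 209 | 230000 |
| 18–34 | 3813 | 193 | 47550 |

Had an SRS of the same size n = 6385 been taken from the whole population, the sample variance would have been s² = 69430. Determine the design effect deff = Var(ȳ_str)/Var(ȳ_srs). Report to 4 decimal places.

0.9270

Var(ȳ_str) = Σ Wₕ²(1−fₕ)sₕ²/nₕ with Wₕ = Nₕ/33173:
  35–54: (18263/33173)²·(1−3926/18263)·31300/3926 = 1.8969459
  65+: (9338/33173)²·(1−2057/9338)·14200/2057 = 0.42651023
  55–64: (1759/33173)²·(1−209/1759)·230000/209 = 2.7265257
  18–34: (3813/33173)²·(1−193/3813)·47550/193 = 3.090289
  → Var(ȳ_str) = 8.1402708.
Var(ȳ_srs) = (1 − 6385/33173)·69430/6385 = 8.7809561.
deff = 8.1402708 / 8.7809561 = 0.9270.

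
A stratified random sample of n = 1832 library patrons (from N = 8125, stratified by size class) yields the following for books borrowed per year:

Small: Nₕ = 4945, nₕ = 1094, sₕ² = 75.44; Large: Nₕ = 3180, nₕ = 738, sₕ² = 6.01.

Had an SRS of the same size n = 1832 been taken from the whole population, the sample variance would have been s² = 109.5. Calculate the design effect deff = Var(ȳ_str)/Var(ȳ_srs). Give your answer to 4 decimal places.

Var(ȳ_str) = Σ Wₕ²(1−fₕ)sₕ²/nₕ with Wₕ = Nₕ/8125:
  Small: (4945/8125)²·(1−1094/4945)·75.44/1094 = 0.019891953
  Large: (3180/8125)²·(1−738/3180)·6.01/738 = 9.5795289 × 10^-4
  → Var(ȳ_str) = 0.020849906.
Var(ȳ_srs) = (1 − 1832/8125)·109.5/1832 = 0.046293819.
deff = 0.020849906 / 0.046293819 = 0.4504.

0.4504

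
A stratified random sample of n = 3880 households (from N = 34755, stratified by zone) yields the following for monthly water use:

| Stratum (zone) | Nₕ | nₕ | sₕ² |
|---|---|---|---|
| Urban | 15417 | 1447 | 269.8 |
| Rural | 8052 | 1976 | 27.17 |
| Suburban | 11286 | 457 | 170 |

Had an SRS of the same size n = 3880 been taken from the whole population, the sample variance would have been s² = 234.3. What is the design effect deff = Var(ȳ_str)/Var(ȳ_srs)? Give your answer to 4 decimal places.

1.3317

Var(ȳ_str) = Σ Wₕ²(1−fₕ)sₕ²/nₕ with Wₕ = Nₕ/34755:
  Urban: (15417/34755)²·(1−1447/15417)·269.8/1447 = 0.033245671
  Rural: (8052/34755)²·(1−1976/8052)·27.17/1976 = 5.5691593 × 10^-4
  Suburban: (11286/34755)²·(1−457/11286)·170/457 = 0.037638
  → Var(ȳ_str) = 0.071440587.
Var(ȳ_srs) = (1 − 3880/34755)·234.3/3880 = 0.053645122.
deff = 0.071440587 / 0.053645122 = 1.3317.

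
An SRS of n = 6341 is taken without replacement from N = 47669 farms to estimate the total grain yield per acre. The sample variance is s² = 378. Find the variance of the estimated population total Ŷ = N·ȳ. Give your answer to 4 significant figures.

Var(Ŷ) = N²·Var(ȳ) = N²·(1 − n/N)·s²/n.
f = 6341/47669 = 0.13302146; Var(ȳ) = 0.86697854·378/6341 = 0.051682367.
Var(Ŷ) = 47669² · 0.051682367 = 1.1743958 × 10^8.

1.174 × 10^8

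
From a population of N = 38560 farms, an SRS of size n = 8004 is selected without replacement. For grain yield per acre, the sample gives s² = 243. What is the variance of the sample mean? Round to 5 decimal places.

0.02406

Under SRS without replacement, Var(ȳ) = (1 − f)·s²/n with f = n/N = 8004/38560 = 0.20757261.
Var(ȳ) = (1 − 0.20757261)·243/8004 = 0.79242739·0.03035982 = 0.024057953.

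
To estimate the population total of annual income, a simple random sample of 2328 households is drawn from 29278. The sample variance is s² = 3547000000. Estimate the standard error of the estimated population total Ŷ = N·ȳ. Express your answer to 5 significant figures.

Var(Ŷ) = N²·Var(ȳ) = N²·(1 − n/N)·s²/n.
f = 2328/29278 = 0.07951363; Var(ȳ) = 0.92048637·3547000000/2328 = 1.4024764 × 10^6.
Var(Ŷ) = 29278² · (1.4024764 × 10^6) = 1.2022046 × 10^15.
SE(Ŷ) = √(1.2022046 × 10^15) = 3.4673 × 10^7.

3.4673 × 10^7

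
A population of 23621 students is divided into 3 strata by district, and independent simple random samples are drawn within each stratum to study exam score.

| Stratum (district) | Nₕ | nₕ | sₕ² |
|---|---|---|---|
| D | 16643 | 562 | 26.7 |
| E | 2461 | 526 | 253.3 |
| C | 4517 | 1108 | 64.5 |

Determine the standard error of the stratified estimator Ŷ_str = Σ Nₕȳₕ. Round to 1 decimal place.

3988.1

Var(Ŷ_str) = Σₕ Nₕ²(1 − fₕ)sₕ²/nₕ.
D: 16643²·(1 − 562/16643)·26.7/562 = 1.2715095 × 10^7.
E: 2461²·(1 − 526/2461)·253.3/526 = 2.2932005 × 10^6.
C: 4517²·(1 − 1108/4517)·64.5/1108 = 896390.09.
Sum = 1.5904686 × 10^7.
SE = √(1.5904686 × 10^7) = 3988.1.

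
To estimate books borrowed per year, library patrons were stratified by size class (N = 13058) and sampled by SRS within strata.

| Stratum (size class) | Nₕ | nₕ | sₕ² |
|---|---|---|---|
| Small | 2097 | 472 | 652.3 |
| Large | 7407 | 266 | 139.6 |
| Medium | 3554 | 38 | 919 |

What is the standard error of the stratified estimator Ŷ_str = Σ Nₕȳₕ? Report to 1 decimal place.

Var(Ŷ_str) = Σₕ Nₕ²(1 − fₕ)sₕ²/nₕ.
Small: 2097²·(1 − 472/2097)·652.3/472 = 4.7093089 × 10^6.
Large: 7407²·(1 − 266/7407)·139.6/266 = 2.7759086 × 10^7.
Medium: 3554²·(1 − 38/3554)·919/38 = 3.0220261 × 10^8.
Sum = 3.34671 × 10^8.
SE = √(3.34671 × 10^8) = 18294.0.

18294.0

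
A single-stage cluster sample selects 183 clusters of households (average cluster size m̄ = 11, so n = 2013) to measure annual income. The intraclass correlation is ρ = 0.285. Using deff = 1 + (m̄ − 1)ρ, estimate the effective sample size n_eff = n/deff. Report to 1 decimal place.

deff = 1 + (11 − 1)·0.285 = 1 + 2.85 = 3.85.
n_eff = 2013 / 3.85 = 522.9.

522.9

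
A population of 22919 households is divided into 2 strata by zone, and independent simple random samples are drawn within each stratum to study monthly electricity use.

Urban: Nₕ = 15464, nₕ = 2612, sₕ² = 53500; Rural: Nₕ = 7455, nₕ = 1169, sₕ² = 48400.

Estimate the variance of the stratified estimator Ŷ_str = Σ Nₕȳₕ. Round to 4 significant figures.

Var(Ŷ_str) = Σₕ Nₕ²(1 − fₕ)sₕ²/nₕ.
Urban: 15464²·(1 − 2612/15464)·53500/2612 = 4.0707382 × 10^9.
Rural: 7455²·(1 − 1169/7455)·48400/1169 = 1.9402285 × 10^9.
Sum = 6.0109667 × 10^9.

6.011 × 10^9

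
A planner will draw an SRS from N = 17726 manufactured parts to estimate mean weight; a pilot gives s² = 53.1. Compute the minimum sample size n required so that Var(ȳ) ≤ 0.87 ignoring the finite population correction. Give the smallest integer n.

62

Without fpc, n₀ = s²/D = 53.1/0.87 = 61.0345.
Rounding up, n = 62.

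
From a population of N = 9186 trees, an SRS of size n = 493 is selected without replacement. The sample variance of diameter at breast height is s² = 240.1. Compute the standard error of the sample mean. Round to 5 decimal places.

Under SRS without replacement, Var(ȳ) = (1 − f)·s²/n with f = n/N = 493/9186 = 0.05366863.
Var(ȳ) = (1 − 0.05366863)·240.1/493 = 0.94633137·0.48701826 = 0.46088065.
SE(ȳ) = √(0.46088065) = 0.67888.

0.67888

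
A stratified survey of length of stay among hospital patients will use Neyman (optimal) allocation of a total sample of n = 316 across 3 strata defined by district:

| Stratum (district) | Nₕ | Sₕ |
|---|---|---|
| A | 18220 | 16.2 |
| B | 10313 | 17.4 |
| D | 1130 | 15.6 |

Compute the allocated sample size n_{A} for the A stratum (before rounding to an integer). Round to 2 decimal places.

Neyman allocation: nₕ = n·NₕSₕ / Σⱼ NⱼSⱼ.
Σ NⱼSⱼ = 18220·16.2 + 10313·17.4 + 1130·15.6 = 492238.2.
n_{A} = 316·18220·16.2 / 492238.2 = 189.49.

189.49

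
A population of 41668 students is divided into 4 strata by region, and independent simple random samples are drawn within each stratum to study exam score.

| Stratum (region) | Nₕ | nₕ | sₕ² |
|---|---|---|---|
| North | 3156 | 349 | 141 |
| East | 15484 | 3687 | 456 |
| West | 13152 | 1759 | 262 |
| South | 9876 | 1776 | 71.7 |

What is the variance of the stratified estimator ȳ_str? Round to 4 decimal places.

Var(ȳ_str) = Σₕ Wₕ²(1 − fₕ)sₕ²/nₕ with Wₕ = Nₕ/N, N = 41668.
North: Wₕ = 0.07574158; term = 0.07574158²·(1 − 0.11058302)·141/349 = 0.0020614262.
East: Wₕ = 0.37160411; term = 0.37160411²·(1 − 0.23811677)·456/3687 = 0.013011913.
West: Wₕ = 0.31563790; term = 0.31563790²·(1 − 0.13374392)·262/1759 = 0.012854644.
South: Wₕ = 0.23701642; term = 0.23701642²·(1 − 0.17982989)·71.7/1776 = 0.001860103.
Sum = 0.029788086.

0.0298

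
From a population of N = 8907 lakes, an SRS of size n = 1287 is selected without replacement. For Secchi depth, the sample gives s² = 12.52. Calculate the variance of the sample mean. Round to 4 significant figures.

Under SRS without replacement, Var(ȳ) = (1 − f)·s²/n with f = n/N = 1287/8907 = 0.14449310.
Var(ȳ) = (1 − 0.14449310)·12.52/1287 = 0.85550690·0.0097280497 = 0.0083224137.

0.008322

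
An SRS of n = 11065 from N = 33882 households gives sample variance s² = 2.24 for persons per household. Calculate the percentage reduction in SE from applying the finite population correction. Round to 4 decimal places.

17.9375

f = n/N = 11065/33882 = 0.32657458.
SE_no-fpc = √(s²/n) = 0.014228146; SE_fpc = √((1−f)s²/n) = 0.011675972.
Ratio = √(1−f) = 0.82062502. Reduction = 100·(1 − 0.82062502) = 17.9375%.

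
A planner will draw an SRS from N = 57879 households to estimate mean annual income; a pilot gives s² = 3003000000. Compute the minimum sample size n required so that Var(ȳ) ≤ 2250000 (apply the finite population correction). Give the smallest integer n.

1305

Without fpc, n₀ = s²/D = 3003000000/2250000 = 1334.6667.
With fpc, (1 − n/N)·s²/n ≤ D requires n ≥ n₀/(1 + n₀/N) = 1334.6667/(1 + 1334.6667/57879) = 1304.5835.
Rounding up, n = 1305.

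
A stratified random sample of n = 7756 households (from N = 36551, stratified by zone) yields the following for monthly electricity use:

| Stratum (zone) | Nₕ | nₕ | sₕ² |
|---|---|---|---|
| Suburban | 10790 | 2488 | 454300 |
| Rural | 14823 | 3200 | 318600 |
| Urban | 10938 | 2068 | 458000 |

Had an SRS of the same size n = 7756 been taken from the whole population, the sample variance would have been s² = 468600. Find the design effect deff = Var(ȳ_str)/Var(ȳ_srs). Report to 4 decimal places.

0.8649

Var(ȳ_str) = Σ Wₕ²(1−fₕ)sₕ²/nₕ with Wₕ = Nₕ/36551:
  Suburban: (10790/36551)²·(1−2488/10790)·454300/2488 = 12.243286
  Rural: (14823/36551)²·(1−3200/14823)·318600/3200 = 12.839604
  Urban: (10938/36551)²·(1−2068/10938)·458000/2068 = 16.083403
  → Var(ȳ_str) = 41.166293.
Var(ȳ_srs) = (1 − 7756/36551)·468600/7756 = 47.597298.
deff = 41.166293 / 47.597298 = 0.8649.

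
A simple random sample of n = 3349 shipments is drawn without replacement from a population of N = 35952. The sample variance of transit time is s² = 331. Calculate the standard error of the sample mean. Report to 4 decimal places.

Under SRS without replacement, Var(ȳ) = (1 − f)·s²/n with f = n/N = 3349/35952 = 0.09315198.
Var(ȳ) = (1 − 0.09315198)·331/3349 = 0.90684802·0.098835473 = 0.089628753.
SE(ȳ) = √(0.089628753) = 0.2994.

0.2994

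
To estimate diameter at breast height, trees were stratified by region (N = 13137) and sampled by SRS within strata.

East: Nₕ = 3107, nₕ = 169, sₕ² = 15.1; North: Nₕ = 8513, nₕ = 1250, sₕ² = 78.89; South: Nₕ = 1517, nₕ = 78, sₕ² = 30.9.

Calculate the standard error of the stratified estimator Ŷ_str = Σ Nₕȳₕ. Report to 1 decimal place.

Var(Ŷ_str) = Σₕ Nₕ²(1 − fₕ)sₕ²/nₕ.
East: 3107²·(1 − 169/3107)·15.1/169 = 815611.4.
North: 8513²·(1 − 1250/8513)·78.89/1250 = 3.9022098 × 10^6.
South: 1517²·(1 − 78/1517)·30.9/78 = 864789.19.
Sum = 5.5826104 × 10^6.
SE = √(5.5826104 × 10^6) = 2362.8.

2362.8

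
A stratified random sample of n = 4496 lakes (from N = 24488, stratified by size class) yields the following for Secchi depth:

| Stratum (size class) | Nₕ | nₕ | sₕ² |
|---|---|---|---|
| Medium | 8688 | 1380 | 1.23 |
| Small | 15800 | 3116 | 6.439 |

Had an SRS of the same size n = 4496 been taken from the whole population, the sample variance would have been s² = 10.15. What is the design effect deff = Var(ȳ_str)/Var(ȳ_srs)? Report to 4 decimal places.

0.4259

Var(ȳ_str) = Σ Wₕ²(1−fₕ)sₕ²/nₕ with Wₕ = Nₕ/24488:
  Medium: (8688/24488)²·(1−1380/8688)·1.23/1380 = 9.4370823 × 10^-5
  Small: (15800/24488)²·(1−3116/15800)·6.439/3116 = 6.9060173 × 10^-4
  → Var(ȳ_str) = 7.8497255 × 10^-4.
Var(ȳ_srs) = (1 − 4496/24488)·10.15/4496 = 0.0018430735.
deff = (7.8497255 × 10^-4) / 0.0018430735 = 0.4259.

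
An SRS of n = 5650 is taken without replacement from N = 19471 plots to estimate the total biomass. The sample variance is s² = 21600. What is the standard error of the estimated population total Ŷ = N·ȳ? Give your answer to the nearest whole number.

Var(Ŷ) = N²·Var(ȳ) = N²·(1 − n/N)·s²/n.
f = 5650/19471 = 0.29017513; Var(ȳ) = 0.70982487·21600/5650 = 2.7136668.
Var(Ŷ) = 19471² · 2.7136668 = 1.0288049 × 10^9.
SE(Ŷ) = √(1.0288049 × 10^9) = 32075.

32075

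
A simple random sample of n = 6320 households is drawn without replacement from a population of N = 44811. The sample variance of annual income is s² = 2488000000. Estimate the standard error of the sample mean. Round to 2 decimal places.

581.51

Under SRS without replacement, Var(ȳ) = (1 − f)·s²/n with f = n/N = 6320/44811 = 0.14103680.
Var(ȳ) = (1 − 0.14103680)·2488000000/6320 = 0.85896320·393670.89 = 338148.8.
SE(ȳ) = √(338148.8) = 581.51.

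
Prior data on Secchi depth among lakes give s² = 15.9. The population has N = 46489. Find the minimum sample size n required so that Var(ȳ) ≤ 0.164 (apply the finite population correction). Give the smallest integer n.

97

Without fpc, n₀ = s²/D = 15.9/0.164 = 96.9512.
With fpc, (1 − n/N)·s²/n ≤ D requires n ≥ n₀/(1 + n₀/N) = 96.9512/(1 + 96.9512/46489) = 96.7494.
Rounding up, n = 97.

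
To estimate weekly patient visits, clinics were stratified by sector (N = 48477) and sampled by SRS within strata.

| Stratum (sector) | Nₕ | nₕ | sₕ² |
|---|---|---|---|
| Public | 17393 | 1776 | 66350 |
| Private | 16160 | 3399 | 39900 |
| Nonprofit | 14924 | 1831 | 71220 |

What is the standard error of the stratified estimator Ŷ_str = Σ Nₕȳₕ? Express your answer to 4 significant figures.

142000

Var(Ŷ_str) = Σₕ Nₕ²(1 − fₕ)sₕ²/nₕ.
Public: 17393²·(1 − 1776/17393)·66350/1776 = 1.0147757 × 10^10.
Private: 16160²·(1 − 3399/16160)·39900/3399 = 2.420738 × 10^9.
Nonprofit: 14924²·(1 − 1831/14924)·71220/1831 = 7.6004277 × 10^9.
Sum = 2.0168923 × 10^10.
SE = √(2.0168923 × 10^10) = 142000.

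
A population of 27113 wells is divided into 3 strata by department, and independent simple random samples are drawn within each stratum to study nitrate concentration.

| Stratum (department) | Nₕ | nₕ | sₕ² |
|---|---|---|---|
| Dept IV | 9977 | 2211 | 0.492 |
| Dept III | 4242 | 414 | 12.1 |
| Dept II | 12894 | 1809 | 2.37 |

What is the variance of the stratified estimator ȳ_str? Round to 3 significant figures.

Var(ȳ_str) = Σₕ Wₕ²(1 − fₕ)sₕ²/nₕ with Wₕ = Nₕ/N, N = 27113.
Dept IV: Wₕ = 0.36797846; term = 0.36797846²·(1 − 0.22160970)·0.492/2211 = 2.3454089 × 10^-5.
Dept III: Wₕ = 0.15645631; term = 0.15645631²·(1 − 0.09759547)·12.1/414 = 6.4561331 × 10^-4.
Dept II: Wₕ = 0.47556523; term = 0.47556523²·(1 − 0.14029781)·2.37/1809 = 2.5472877 × 10^-4.
Sum = 9.2379617 × 10^-4.

9.24 × 10^-4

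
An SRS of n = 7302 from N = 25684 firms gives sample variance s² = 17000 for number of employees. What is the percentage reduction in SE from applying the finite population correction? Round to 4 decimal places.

f = n/N = 7302/25684 = 0.28430151.
SE_no-fpc = √(s²/n) = 1.5258209; SE_fpc = √((1−f)s²/n) = 1.2908287.
Ratio = √(1−f) = 0.84598965. Reduction = 100·(1 − 0.84598965) = 15.4010%.

15.4010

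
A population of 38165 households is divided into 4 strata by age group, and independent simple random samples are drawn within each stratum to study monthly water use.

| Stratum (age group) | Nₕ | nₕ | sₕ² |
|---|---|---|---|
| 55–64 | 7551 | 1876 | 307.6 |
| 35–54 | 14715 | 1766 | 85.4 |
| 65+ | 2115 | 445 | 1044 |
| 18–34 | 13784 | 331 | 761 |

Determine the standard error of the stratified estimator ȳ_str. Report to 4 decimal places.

0.5564

Var(ȳ_str) = Σₕ Wₕ²(1 − fₕ)sₕ²/nₕ with Wₕ = Nₕ/N, N = 38165.
55–64: Wₕ = 0.19785143; term = 0.19785143²·(1 − 0.24844391)·307.6/1876 = 0.0048238445.
35–54: Wₕ = 0.38556269; term = 0.38556269²·(1 − 0.12001359)·85.4/1766 = 0.0063260575.
65+: Wₕ = 0.05541727; term = 0.05541727²·(1 − 0.21040189)·1044/445 = 0.0056890113.
18–34: Wₕ = 0.36116861; term = 0.36116861²·(1 − 0.02401335)·761/331 = 0.29269853.
Sum = 0.30953744.
SE = √(0.30953744) = 0.5564.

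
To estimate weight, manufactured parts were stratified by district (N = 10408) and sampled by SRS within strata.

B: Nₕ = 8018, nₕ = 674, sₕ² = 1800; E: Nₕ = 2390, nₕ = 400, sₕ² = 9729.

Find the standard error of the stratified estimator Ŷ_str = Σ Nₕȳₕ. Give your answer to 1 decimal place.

Var(Ŷ_str) = Σₕ Nₕ²(1 − fₕ)sₕ²/nₕ.
B: 8018²·(1 − 674/8018)·1800/674 = 1.5725749 × 10^8.
E: 2390²·(1 − 400/2390)·9729/400 = 1.1568024 × 10^8.
Sum = 2.7293773 × 10^8.
SE = √(2.7293773 × 10^8) = 16520.8.

16520.8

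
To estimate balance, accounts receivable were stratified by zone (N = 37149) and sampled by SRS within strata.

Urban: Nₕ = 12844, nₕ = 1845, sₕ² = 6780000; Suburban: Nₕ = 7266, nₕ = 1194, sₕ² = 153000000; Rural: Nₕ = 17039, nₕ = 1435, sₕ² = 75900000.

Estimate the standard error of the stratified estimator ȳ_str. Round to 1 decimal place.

Var(ȳ_str) = Σₕ Wₕ²(1 − fₕ)sₕ²/nₕ with Wₕ = Nₕ/N, N = 37149.
Urban: Wₕ = 0.34574282; term = 0.34574282²·(1 − 0.14364684)·6780000/1845 = 376.17728.
Suburban: Wₕ = 0.19559073; term = 0.19559073²·(1 − 0.16432700)·153000000/1194 = 4096.5665.
Rural: Wₕ = 0.45866645; term = 0.45866645²·(1 − 0.08421856)·75900000/1435 = 10190.035.
Sum = 14662.779.
SE = √(14662.779) = 121.1.

121.1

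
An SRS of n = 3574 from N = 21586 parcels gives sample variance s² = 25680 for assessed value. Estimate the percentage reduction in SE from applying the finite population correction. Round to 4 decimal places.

8.6529

f = n/N = 3574/21586 = 0.16557028.
SE_no-fpc = √(s²/n) = 2.6805273; SE_fpc = √((1−f)s²/n) = 2.4485846.
Ratio = √(1−f) = 0.91347125. Reduction = 100·(1 − 0.91347125) = 8.6529%.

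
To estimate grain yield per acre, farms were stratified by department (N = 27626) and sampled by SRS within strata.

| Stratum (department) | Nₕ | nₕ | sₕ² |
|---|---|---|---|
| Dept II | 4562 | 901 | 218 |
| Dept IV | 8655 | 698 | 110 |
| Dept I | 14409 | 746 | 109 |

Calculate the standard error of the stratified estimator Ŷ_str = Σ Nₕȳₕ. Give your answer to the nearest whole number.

Var(Ŷ_str) = Σₕ Nₕ²(1 − fₕ)sₕ²/nₕ.
Dept II: 4562²·(1 − 901/4562)·218/901 = 4.0409801 × 10^6.
Dept IV: 8655²·(1 − 698/8655)·110/698 = 1.0853097 × 10^7.
Dept I: 14409²·(1 − 746/14409)·109/746 = 2.8765212 × 10^7.
Sum = 4.3659289 × 10^7.
SE = √(4.3659289 × 10^7) = 6608.

6608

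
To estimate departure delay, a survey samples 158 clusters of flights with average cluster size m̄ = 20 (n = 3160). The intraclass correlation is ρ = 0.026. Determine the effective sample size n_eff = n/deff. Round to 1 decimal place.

deff = 1 + (20 − 1)·0.026 = 1 + 0.494 = 1.494.
n_eff = 3160 / 1.494 = 2115.1.

2115.1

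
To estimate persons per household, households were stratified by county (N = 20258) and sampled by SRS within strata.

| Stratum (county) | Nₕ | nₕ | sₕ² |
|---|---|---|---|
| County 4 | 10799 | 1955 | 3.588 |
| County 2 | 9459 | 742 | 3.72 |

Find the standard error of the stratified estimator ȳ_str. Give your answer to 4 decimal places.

Var(ȳ_str) = Σₕ Wₕ²(1 − fₕ)sₕ²/nₕ with Wₕ = Nₕ/N, N = 20258.
County 4: Wₕ = 0.53307335; term = 0.53307335²·(1 − 0.18103528)·3.588/1955 = 4.2711499 × 10^-4.
County 2: Wₕ = 0.46692665; term = 0.46692665²·(1 − 0.07844381)·3.72/742 = 0.0010072985.
Sum = 0.0014344135.
SE = √(0.0014344135) = 0.0379.

0.0379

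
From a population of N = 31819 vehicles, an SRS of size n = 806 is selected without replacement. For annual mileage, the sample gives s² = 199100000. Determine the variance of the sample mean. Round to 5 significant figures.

Under SRS without replacement, Var(ȳ) = (1 − f)·s²/n with f = n/N = 806/31819 = 0.02533078.
Var(ȳ) = (1 − 0.02533078)·199100000/806 = 0.97466922·247022.33 = 240765.06.

240770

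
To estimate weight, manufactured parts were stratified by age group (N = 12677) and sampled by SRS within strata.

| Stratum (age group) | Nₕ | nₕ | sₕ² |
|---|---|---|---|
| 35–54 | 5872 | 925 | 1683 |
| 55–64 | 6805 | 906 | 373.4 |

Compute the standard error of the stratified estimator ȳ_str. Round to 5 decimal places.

0.65714

Var(ȳ_str) = Σₕ Wₕ²(1 − fₕ)sₕ²/nₕ with Wₕ = Nₕ/N, N = 12677.
35–54: Wₕ = 0.46320107; term = 0.46320107²·(1 − 0.15752725)·1683/925 = 0.32887992.
55–64: Wₕ = 0.53679893; term = 0.53679893²·(1 − 0.13313740)·373.4/906 = 0.10294841.
Sum = 0.43182833.
SE = √(0.43182833) = 0.65714.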